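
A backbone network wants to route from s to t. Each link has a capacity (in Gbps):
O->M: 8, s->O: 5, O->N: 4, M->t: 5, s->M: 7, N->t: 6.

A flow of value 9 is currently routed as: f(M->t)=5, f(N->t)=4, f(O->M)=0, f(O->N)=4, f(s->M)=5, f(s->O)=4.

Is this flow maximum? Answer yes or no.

Yes

Residual reachable from s: {M, O, s}; t is not reachable.
Saturated cut: O->N, M->t with total capacity 9 = current flow value. Flow is maximum.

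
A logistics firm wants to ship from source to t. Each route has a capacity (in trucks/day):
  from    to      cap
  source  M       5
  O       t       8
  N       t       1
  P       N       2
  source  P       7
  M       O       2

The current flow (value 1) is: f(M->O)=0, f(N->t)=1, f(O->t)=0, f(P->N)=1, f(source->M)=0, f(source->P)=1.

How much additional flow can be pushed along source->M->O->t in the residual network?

2

Residual capacities along the path: source->M: 5, M->O: 2, O->t: 8.
Minimum is 2.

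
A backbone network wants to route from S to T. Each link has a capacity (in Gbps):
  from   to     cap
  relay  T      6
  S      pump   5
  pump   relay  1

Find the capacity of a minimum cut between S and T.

Max flow = 1 (via 1 augmenting path).
In the residual at optimum, the set reachable from S is {S, pump}.
Cut edges: pump→relay (cap 1). Sum = 1.

1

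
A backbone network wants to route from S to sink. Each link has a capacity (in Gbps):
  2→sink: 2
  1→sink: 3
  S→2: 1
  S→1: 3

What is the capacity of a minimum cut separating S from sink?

Max flow = 4 (via 2 augmenting paths).
In the residual at optimum, the set reachable from S is {S}.
Cut edges: S→2 (cap 1), S→1 (cap 3). Sum = 4.

4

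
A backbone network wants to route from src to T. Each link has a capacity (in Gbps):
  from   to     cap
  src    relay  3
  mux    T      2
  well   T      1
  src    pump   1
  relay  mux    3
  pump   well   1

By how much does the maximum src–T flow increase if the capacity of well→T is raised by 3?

Original max flow = 3.
Edge well→T does not cross the min cut (source side {mux, relay, src}), so extra capacity there cannot help.
New max flow = 3. Increase = 0.

0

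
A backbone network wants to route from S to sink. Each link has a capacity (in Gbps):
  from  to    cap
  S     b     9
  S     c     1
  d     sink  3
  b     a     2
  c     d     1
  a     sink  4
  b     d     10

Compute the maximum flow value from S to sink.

Augment S→b→a→sink: bottleneck 2. Total 2.
Augment S→b→d→sink: bottleneck 3. Total 5.
No augmenting path remains in the residual graph.

5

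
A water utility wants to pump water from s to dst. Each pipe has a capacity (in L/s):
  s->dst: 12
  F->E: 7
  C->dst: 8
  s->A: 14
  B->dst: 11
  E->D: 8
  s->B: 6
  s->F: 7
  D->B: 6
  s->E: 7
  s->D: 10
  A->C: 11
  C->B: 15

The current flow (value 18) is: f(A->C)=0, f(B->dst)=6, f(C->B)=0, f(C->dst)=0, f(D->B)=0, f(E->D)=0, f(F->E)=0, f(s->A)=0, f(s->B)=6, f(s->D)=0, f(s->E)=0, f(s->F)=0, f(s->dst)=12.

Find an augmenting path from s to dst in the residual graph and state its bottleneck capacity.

Residual along s->A->C->dst: s->A: 14, A->C: 11, C->dst: 8.
Bottleneck = min = 8.

s->A->C->dst, bottleneck 8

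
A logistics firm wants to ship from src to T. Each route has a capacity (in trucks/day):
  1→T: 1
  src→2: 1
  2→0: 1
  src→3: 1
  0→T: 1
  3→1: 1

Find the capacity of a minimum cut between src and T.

Max flow = 2 (via 2 augmenting paths).
In the residual at optimum, the set reachable from src is {src}.
Cut edges: src→2 (cap 1), src→3 (cap 1). Sum = 2.

2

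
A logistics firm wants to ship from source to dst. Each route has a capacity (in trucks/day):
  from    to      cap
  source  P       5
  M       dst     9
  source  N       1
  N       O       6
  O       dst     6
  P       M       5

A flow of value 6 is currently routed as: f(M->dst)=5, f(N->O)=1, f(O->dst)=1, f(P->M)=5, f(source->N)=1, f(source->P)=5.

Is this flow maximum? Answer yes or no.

Yes

Residual reachable from source: {source}; dst is not reachable.
Saturated cut: source->N, source->P with total capacity 6 = current flow value. Flow is maximum.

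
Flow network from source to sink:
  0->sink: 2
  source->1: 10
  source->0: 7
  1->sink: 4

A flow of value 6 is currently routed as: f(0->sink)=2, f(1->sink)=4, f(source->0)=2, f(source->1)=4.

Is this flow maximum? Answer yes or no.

Yes

Residual reachable from source: {0, 1, source}; sink is not reachable.
Saturated cut: 0->sink, 1->sink with total capacity 6 = current flow value. Flow is maximum.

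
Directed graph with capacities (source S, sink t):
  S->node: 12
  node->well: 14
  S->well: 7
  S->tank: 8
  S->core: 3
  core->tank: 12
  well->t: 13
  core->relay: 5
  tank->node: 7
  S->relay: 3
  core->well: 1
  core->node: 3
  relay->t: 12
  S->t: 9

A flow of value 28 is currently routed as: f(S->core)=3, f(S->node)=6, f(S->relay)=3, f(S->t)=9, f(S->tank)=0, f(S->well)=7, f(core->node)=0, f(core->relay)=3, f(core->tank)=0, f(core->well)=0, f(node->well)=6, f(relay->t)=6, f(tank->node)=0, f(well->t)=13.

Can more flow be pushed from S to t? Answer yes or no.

Residual reachable from S: {S, node, tank, well}; t is not reachable.
Saturated cut: S->core, S->relay, S->t, well->t with total capacity 28 = current flow value. Flow is maximum.

No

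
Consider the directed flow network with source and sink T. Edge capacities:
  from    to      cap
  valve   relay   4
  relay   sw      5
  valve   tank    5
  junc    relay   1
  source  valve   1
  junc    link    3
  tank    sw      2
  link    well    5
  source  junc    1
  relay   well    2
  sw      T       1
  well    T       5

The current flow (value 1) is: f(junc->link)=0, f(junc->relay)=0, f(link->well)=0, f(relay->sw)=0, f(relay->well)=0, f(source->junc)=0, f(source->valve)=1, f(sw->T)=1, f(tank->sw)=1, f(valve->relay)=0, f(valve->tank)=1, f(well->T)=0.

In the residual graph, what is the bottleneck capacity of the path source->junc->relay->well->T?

1

Residual capacities along the path: source->junc: 1, junc->relay: 1, relay->well: 2, well->T: 5.
Minimum is 1.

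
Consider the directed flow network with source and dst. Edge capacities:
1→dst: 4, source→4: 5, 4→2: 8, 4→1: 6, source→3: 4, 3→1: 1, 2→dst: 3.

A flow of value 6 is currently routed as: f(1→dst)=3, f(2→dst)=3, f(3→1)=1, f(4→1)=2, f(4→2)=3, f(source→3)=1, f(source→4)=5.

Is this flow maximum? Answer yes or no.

Residual reachable from source: {3, source}; dst is not reachable.
Saturated cut: source→4, 3→1 with total capacity 6 = current flow value. Flow is maximum.

Yes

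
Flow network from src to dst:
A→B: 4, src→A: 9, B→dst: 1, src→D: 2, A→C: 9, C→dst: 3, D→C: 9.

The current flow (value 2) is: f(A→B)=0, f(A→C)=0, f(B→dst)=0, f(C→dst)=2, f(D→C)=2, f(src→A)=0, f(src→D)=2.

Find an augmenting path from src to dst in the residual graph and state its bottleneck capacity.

src→A→C→dst, bottleneck 1

Residual along src→A→C→dst: src→A: 9, A→C: 9, C→dst: 1.
Bottleneck = min = 1.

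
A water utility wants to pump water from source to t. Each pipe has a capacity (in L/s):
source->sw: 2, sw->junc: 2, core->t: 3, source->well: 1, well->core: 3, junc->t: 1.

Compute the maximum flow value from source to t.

2

Augment source->well->core->t: bottleneck 1. Total 1.
Augment source->sw->junc->t: bottleneck 1. Total 2.
No augmenting path remains in the residual graph.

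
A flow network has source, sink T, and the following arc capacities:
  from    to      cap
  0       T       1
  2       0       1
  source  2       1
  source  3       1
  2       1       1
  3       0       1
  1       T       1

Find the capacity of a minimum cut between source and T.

Max flow = 2 (via 2 augmenting paths).
In the residual at optimum, the set reachable from source is {source}.
Cut edges: source→2 (cap 1), source→3 (cap 1). Sum = 2.

2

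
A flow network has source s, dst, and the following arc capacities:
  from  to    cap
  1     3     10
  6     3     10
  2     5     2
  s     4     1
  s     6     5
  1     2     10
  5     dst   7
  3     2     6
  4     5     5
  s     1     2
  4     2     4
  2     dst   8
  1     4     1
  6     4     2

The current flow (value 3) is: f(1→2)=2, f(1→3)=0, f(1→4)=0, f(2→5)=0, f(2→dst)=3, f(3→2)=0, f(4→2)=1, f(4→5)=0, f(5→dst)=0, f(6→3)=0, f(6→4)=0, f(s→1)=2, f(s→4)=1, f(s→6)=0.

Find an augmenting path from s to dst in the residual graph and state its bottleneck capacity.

s→6→3→2→dst, bottleneck 5

Residual along s→6→3→2→dst: s→6: 5, 6→3: 10, 3→2: 6, 2→dst: 5.
Bottleneck = min = 5.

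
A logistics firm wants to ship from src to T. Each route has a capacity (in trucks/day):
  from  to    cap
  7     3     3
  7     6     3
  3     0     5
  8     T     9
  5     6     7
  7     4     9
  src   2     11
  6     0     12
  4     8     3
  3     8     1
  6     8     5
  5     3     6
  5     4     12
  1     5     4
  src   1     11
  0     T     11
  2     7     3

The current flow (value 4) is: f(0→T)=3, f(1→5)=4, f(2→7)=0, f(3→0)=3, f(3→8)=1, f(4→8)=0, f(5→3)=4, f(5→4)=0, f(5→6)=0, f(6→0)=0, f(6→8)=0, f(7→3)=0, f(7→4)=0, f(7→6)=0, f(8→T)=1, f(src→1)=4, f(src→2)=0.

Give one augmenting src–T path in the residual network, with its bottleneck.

src→2→7→6→8→T, bottleneck 3

Residual along src→2→7→6→8→T: src→2: 11, 2→7: 3, 7→6: 3, 6→8: 5, 8→T: 8.
Bottleneck = min = 3.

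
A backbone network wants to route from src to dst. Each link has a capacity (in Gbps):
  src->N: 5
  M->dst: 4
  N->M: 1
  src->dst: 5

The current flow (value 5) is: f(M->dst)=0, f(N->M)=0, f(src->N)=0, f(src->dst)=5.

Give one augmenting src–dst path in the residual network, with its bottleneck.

Residual along src->N->M->dst: src->N: 5, N->M: 1, M->dst: 4.
Bottleneck = min = 1.

src->N->M->dst, bottleneck 1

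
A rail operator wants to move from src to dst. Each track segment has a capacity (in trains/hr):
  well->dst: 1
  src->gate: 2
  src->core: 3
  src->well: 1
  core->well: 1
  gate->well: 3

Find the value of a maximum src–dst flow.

1

Augment src->well->dst: bottleneck 1. Total 1.
No augmenting path remains in the residual graph.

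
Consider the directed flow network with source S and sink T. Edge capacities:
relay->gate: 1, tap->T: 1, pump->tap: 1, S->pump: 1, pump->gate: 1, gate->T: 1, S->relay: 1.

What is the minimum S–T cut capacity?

2

Max flow = 2 (via 2 augmenting paths).
In the residual at optimum, the set reachable from S is {S}.
Cut edges: S->relay (cap 1), S->pump (cap 1). Sum = 2.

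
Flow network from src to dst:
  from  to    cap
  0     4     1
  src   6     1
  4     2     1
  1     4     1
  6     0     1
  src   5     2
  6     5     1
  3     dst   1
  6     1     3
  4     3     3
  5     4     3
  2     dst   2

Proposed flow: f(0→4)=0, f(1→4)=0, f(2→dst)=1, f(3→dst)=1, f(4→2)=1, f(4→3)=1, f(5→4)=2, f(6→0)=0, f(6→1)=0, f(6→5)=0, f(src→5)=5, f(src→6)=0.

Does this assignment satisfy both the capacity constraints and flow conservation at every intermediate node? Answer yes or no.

Capacity violated on src→5: flow 5 > capacity 2.

No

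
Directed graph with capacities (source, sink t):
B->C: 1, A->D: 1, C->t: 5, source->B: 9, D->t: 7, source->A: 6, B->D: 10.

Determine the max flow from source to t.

8

Augment source->B->C->t: bottleneck 1. Total 1.
Augment source->B->D->t: bottleneck 7. Total 8.
No augmenting path remains in the residual graph.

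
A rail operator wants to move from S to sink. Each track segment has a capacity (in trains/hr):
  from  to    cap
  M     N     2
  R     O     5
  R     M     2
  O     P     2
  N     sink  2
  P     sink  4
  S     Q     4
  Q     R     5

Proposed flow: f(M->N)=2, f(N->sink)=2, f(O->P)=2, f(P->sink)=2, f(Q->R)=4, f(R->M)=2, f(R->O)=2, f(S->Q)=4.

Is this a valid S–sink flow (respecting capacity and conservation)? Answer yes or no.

Yes

Every edge has 0 ≤ f(e) ≤ cap(e).
At each intermediate node, inflow equals outflow.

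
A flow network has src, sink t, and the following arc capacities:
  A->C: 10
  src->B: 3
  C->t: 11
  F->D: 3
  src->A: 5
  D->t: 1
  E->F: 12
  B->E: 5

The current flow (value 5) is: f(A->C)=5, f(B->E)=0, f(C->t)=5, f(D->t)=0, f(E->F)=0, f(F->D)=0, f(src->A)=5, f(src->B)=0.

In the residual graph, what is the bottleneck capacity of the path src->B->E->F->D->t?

Residual capacities along the path: src->B: 3, B->E: 5, E->F: 12, F->D: 3, D->t: 1.
Minimum is 1.

1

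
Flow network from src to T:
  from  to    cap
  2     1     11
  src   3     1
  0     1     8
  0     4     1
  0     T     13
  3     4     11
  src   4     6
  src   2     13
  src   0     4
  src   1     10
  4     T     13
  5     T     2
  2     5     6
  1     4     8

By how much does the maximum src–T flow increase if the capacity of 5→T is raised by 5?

4

Original max flow = 19.
After raising cap(5→T), augmenting paths through that edge carry 4 more units.
New max flow = 23. Increase = 4.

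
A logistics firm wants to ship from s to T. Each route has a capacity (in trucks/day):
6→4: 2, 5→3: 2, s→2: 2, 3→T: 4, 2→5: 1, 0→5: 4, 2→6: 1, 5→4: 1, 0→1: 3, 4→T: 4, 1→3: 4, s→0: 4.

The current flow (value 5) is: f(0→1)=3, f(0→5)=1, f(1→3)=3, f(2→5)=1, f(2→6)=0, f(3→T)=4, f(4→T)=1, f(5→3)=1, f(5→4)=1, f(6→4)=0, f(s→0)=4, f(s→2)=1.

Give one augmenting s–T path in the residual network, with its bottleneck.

s→2→6→4→T, bottleneck 1

Residual along s→2→6→4→T: s→2: 1, 2→6: 1, 6→4: 2, 4→T: 3.
Bottleneck = min = 1.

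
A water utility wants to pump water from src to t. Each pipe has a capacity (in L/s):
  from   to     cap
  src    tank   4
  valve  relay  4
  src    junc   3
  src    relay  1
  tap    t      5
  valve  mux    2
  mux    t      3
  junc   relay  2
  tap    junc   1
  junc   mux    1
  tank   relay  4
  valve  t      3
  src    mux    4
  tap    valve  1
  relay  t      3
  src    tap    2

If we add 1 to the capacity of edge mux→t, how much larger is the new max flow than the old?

1

Original max flow = 8.
After raising cap(mux→t), augmenting paths through that edge carry 1 more unit.
New max flow = 9. Increase = 1.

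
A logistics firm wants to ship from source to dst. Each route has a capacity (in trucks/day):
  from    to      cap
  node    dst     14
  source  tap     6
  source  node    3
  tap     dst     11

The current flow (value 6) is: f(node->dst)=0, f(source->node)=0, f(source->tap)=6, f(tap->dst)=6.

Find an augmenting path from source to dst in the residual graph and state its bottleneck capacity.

Residual along source->node->dst: source->node: 3, node->dst: 14.
Bottleneck = min = 3.

source->node->dst, bottleneck 3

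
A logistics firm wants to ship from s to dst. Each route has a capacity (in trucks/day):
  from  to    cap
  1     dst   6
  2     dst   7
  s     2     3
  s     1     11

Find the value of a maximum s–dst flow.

9

Augment s→2→dst: bottleneck 3. Total 3.
Augment s→1→dst: bottleneck 6. Total 9.
No augmenting path remains in the residual graph.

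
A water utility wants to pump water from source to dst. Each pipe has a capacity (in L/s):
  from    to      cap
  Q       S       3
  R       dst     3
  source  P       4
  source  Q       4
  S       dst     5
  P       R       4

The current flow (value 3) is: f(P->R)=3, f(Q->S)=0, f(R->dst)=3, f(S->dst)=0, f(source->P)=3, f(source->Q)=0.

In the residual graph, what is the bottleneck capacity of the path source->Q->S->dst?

3

Residual capacities along the path: source->Q: 4, Q->S: 3, S->dst: 5.
Minimum is 3.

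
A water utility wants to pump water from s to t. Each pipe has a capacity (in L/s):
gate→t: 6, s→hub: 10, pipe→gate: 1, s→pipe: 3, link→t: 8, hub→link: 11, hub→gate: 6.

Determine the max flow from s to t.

11

Augment s→pipe→gate→t: bottleneck 1. Total 1.
Augment s→hub→gate→t: bottleneck 5. Total 6.
Augment s→hub→link→t: bottleneck 5. Total 11.
No augmenting path remains in the residual graph.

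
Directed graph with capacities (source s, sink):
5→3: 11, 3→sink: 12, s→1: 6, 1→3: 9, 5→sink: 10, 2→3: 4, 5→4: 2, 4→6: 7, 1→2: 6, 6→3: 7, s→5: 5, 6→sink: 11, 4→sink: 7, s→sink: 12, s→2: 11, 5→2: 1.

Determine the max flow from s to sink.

27

Augment s→sink: bottleneck 12. Total 12.
Augment s→5→sink: bottleneck 5. Total 17.
Augment s→1→3→sink: bottleneck 6. Total 23.
Augment s→2→3→sink: bottleneck 4. Total 27.
No augmenting path remains in the residual graph.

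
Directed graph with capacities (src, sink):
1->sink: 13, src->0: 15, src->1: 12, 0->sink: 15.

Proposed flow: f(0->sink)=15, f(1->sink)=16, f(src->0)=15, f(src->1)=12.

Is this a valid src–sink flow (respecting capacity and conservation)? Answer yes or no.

Capacity violated on 1->sink: flow 16 > capacity 13.

No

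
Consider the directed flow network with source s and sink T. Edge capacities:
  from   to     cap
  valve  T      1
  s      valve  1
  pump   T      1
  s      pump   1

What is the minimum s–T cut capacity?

Max flow = 2 (via 2 augmenting paths).
In the residual at optimum, the set reachable from s is {s}.
Cut edges: s→valve (cap 1), s→pump (cap 1). Sum = 2.

2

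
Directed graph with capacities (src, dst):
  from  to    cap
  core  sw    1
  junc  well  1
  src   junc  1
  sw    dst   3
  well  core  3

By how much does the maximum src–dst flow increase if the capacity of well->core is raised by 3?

0

Original max flow = 1.
Edge well->core does not cross the min cut (source side {src}), so extra capacity there cannot help.
New max flow = 1. Increase = 0.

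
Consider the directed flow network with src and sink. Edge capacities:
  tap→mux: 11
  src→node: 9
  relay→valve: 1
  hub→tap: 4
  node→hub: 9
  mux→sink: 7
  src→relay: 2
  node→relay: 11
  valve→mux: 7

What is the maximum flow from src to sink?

5

Augment src→relay→valve→mux→sink: bottleneck 1. Total 1.
Augment src→node→hub→tap→mux→sink: bottleneck 4. Total 5.
No augmenting path remains in the residual graph.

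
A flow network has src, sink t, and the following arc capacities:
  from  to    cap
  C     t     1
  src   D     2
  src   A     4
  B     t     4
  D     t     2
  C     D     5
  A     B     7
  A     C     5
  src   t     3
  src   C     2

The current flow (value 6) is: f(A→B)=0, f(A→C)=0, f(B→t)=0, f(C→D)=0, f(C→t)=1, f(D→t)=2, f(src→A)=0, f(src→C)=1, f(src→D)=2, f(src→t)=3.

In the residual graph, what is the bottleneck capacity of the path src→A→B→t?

Residual capacities along the path: src→A: 4, A→B: 7, B→t: 4.
Minimum is 4.

4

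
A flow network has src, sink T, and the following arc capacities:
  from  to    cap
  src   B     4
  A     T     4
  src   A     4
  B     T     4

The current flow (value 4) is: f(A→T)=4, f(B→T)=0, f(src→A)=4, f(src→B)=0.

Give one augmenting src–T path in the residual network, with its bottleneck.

src→B→T, bottleneck 4

Residual along src→B→T: src→B: 4, B→T: 4.
Bottleneck = min = 4.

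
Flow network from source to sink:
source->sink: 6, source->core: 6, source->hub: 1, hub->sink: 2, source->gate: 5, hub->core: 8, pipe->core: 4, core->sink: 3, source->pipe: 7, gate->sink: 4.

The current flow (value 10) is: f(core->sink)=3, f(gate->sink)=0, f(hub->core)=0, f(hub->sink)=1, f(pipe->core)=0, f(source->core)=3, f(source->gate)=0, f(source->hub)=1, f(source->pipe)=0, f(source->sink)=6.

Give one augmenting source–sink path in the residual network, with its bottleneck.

source->gate->sink, bottleneck 4

Residual along source->gate->sink: source->gate: 5, gate->sink: 4.
Bottleneck = min = 4.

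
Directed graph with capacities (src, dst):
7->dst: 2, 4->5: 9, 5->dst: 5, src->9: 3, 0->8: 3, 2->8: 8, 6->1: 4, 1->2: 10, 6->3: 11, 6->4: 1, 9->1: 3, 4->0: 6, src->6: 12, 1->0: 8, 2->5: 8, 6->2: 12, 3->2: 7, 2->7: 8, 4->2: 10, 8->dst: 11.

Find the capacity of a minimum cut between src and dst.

Max flow = 15 (via 5 augmenting paths).
In the residual at optimum, the set reachable from src is {src}.
Cut edges: src->6 (cap 12), src->9 (cap 3). Sum = 15.

15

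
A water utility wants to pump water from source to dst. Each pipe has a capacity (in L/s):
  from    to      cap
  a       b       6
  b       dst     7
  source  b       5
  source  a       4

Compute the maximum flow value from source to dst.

Augment source→b→dst: bottleneck 5. Total 5.
Augment source→a→b→dst: bottleneck 2. Total 7.
No augmenting path remains in the residual graph.

7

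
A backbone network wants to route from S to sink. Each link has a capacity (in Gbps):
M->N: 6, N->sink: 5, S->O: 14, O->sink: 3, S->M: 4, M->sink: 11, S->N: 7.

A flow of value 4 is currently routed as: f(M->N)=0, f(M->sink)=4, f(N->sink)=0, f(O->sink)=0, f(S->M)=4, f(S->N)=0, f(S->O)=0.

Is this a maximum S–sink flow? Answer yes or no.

Residual path S->O->sink has bottleneck 3 > 0.
Pushing 3 along it raises the flow to 7, so the given flow is not maximum.

No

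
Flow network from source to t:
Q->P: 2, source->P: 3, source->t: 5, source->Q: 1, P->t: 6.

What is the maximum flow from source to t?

9

Augment source->t: bottleneck 5. Total 5.
Augment source->P->t: bottleneck 3. Total 8.
Augment source->Q->P->t: bottleneck 1. Total 9.
No augmenting path remains in the residual graph.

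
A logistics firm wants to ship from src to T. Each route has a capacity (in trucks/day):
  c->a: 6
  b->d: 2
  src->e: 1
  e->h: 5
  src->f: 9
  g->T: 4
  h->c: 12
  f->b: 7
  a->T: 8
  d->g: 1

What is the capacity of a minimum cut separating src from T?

2

Max flow = 2 (via 2 augmenting paths).
In the residual at optimum, the set reachable from src is {b, d, f, src}.
Cut edges: d->g (cap 1), src->e (cap 1). Sum = 2.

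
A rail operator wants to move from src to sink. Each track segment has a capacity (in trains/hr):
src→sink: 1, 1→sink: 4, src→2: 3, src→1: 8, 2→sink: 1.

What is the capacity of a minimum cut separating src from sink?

Max flow = 6 (via 3 augmenting paths).
In the residual at optimum, the set reachable from src is {1, 2, src}.
Cut edges: src→sink (cap 1), 1→sink (cap 4), 2→sink (cap 1). Sum = 6.

6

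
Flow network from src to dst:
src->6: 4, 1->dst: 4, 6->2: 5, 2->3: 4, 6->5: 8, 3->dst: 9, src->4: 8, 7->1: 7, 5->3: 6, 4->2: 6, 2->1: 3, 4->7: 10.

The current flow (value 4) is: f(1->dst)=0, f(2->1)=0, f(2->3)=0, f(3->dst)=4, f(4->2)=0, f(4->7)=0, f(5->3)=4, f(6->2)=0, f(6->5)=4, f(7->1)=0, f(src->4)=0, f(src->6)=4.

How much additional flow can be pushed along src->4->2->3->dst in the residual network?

4

Residual capacities along the path: src->4: 8, 4->2: 6, 2->3: 4, 3->dst: 5.
Minimum is 4.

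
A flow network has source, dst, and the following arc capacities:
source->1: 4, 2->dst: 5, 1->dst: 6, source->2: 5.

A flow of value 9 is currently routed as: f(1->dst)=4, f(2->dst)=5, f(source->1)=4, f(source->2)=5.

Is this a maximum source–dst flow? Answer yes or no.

Residual reachable from source: {source}; dst is not reachable.
Saturated cut: source->1, source->2 with total capacity 9 = current flow value. Flow is maximum.

Yes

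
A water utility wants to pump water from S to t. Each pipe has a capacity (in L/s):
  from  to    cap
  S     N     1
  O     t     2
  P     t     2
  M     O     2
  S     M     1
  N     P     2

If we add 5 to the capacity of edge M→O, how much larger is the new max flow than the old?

0

Original max flow = 2.
Edge M→O does not cross the min cut (source side {S}), so extra capacity there cannot help.
New max flow = 2. Increase = 0.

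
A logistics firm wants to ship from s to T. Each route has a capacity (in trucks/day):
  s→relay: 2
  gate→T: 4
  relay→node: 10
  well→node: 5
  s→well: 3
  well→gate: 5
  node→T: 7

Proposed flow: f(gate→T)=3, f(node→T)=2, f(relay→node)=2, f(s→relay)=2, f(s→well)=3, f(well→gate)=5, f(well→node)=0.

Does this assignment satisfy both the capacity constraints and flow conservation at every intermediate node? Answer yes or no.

No

Conservation fails at well: inflow 3 ≠ outflow 5.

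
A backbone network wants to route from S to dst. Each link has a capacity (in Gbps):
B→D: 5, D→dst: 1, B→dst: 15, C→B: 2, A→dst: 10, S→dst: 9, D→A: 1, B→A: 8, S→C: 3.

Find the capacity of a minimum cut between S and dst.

Max flow = 11 (via 2 augmenting paths).
In the residual at optimum, the set reachable from S is {C, S}.
Cut edges: S→dst (cap 9), C→B (cap 2). Sum = 11.

11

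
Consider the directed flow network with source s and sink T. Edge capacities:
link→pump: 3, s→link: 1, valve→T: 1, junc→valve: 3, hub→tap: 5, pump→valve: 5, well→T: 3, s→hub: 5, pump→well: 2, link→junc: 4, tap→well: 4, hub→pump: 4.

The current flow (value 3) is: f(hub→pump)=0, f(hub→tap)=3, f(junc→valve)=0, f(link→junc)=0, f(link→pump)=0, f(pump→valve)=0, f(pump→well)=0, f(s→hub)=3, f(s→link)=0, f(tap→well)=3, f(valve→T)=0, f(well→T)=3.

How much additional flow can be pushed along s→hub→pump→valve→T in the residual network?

1

Residual capacities along the path: s→hub: 2, hub→pump: 4, pump→valve: 5, valve→T: 1.
Minimum is 1.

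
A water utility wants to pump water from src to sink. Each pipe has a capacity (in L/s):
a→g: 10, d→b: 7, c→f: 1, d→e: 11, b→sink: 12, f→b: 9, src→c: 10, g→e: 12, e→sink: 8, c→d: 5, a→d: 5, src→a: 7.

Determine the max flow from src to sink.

13

Augment src→a→g→e→sink: bottleneck 7. Total 7.
Augment src→c→d→e→sink: bottleneck 1. Total 8.
Augment src→c→d→b→sink: bottleneck 4. Total 12.
Augment src→c→f→b→sink: bottleneck 1. Total 13.
No augmenting path remains in the residual graph.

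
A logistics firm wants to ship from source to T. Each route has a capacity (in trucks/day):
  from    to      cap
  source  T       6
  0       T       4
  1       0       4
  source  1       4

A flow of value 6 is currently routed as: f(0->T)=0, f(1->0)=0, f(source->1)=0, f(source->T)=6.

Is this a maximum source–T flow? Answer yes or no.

No

Residual path source->1->0->T has bottleneck 4 > 0.
Pushing 4 along it raises the flow to 10, so the given flow is not maximum.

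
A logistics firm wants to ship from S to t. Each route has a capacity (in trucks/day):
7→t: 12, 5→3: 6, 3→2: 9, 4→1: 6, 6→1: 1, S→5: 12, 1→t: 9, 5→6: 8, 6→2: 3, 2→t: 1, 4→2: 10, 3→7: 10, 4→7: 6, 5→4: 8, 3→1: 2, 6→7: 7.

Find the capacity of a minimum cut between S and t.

Max flow = 12 (via 3 augmenting paths).
In the residual at optimum, the set reachable from S is {S}.
Cut edges: S→5 (cap 12). Sum = 12.

12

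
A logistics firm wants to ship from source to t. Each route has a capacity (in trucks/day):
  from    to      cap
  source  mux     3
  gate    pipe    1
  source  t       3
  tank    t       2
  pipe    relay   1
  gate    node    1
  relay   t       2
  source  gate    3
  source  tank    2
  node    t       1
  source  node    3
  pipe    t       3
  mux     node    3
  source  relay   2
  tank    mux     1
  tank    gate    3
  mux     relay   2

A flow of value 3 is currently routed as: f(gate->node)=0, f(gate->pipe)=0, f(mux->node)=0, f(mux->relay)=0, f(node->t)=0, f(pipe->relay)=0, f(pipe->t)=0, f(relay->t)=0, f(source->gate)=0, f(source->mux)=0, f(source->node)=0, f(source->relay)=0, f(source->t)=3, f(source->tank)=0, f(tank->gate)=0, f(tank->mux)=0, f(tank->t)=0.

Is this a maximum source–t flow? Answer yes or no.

Residual path source->tank->t has bottleneck 2 > 0.
Pushing 2 along it raises the flow to 5, so the given flow is not maximum.

No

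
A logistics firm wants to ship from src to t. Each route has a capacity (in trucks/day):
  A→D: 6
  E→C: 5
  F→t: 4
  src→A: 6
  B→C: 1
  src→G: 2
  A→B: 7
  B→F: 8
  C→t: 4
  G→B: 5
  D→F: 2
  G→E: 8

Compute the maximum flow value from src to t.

Augment src→A→D→F→t: bottleneck 2. Total 2.
Augment src→A→B→F→t: bottleneck 2. Total 4.
Augment src→A→B→C→t: bottleneck 1. Total 5.
Augment src→G→E→C→t: bottleneck 2. Total 7.
No augmenting path remains in the residual graph.

7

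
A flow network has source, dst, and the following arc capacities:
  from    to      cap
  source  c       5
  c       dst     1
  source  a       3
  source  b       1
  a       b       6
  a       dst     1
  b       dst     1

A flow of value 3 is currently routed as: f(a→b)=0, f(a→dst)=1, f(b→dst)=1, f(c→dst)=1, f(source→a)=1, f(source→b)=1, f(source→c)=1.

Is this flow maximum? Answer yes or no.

Yes

Residual reachable from source: {a, b, c, source}; dst is not reachable.
Saturated cut: a→dst, b→dst, c→dst with total capacity 3 = current flow value. Flow is maximum.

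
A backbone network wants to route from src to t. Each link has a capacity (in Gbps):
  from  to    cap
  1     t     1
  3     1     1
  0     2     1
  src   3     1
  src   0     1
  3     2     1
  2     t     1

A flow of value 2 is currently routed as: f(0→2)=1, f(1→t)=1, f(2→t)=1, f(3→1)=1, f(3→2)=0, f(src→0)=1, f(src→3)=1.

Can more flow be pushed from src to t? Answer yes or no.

Residual reachable from src: {src}; t is not reachable.
Saturated cut: src→0, src→3 with total capacity 2 = current flow value. Flow is maximum.

No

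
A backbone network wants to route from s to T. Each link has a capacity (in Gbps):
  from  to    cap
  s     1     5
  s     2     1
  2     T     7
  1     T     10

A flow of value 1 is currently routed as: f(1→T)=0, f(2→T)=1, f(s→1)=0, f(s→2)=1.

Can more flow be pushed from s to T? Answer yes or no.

Residual path s→1→T has bottleneck 5 > 0.
Pushing 5 along it raises the flow to 6, so the given flow is not maximum.

Yes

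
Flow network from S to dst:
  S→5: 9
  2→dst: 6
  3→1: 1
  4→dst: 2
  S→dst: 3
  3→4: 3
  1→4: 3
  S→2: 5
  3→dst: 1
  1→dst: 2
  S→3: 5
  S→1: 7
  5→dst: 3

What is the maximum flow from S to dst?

Augment S→dst: bottleneck 3. Total 3.
Augment S→5→dst: bottleneck 3. Total 6.
Augment S→3→dst: bottleneck 1. Total 7.
Augment S→1→dst: bottleneck 2. Total 9.
Augment S→2→dst: bottleneck 5. Total 14.
Augment S→3→4→dst: bottleneck 2. Total 16.
No augmenting path remains in the residual graph.

16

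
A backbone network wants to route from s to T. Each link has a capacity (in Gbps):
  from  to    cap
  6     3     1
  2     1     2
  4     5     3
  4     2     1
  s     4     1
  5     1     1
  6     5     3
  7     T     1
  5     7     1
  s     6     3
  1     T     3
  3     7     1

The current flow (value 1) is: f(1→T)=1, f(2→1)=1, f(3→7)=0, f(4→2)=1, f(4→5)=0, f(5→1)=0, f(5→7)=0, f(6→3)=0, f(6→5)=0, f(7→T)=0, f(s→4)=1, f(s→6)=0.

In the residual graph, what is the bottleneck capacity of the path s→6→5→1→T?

1

Residual capacities along the path: s→6: 3, 6→5: 3, 5→1: 1, 1→T: 2.
Minimum is 1.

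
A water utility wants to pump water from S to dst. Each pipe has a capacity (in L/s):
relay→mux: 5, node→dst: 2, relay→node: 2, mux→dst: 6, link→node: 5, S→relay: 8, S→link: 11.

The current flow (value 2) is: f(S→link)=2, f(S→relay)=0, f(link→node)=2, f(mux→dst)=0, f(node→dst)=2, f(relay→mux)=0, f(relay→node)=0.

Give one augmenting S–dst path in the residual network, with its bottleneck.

S→relay→mux→dst, bottleneck 5

Residual along S→relay→mux→dst: S→relay: 8, relay→mux: 5, mux→dst: 6.
Bottleneck = min = 5.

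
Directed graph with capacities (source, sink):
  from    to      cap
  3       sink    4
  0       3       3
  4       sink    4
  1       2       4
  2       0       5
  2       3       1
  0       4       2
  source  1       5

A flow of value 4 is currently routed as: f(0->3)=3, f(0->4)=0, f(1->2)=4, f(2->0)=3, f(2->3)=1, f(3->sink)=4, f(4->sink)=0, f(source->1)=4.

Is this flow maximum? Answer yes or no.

Residual reachable from source: {1, source}; sink is not reachable.
Saturated cut: 1->2 with total capacity 4 = current flow value. Flow is maximum.

Yes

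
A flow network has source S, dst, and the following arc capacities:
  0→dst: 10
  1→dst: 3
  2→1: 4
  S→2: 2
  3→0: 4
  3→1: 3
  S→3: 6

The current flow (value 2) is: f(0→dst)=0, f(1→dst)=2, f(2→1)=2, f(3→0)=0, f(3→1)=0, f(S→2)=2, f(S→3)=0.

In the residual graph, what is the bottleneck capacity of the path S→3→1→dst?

Residual capacities along the path: S→3: 6, 3→1: 3, 1→dst: 1.
Minimum is 1.

1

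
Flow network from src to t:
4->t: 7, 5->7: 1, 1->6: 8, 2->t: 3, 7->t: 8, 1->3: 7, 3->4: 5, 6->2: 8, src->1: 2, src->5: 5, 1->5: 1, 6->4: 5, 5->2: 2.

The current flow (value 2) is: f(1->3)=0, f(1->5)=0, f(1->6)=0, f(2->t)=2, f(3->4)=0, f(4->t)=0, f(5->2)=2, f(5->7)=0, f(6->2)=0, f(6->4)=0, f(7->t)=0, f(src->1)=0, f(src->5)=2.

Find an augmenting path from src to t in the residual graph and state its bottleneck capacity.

Residual along src->5->7->t: src->5: 3, 5->7: 1, 7->t: 8.
Bottleneck = min = 1.

src->5->7->t, bottleneck 1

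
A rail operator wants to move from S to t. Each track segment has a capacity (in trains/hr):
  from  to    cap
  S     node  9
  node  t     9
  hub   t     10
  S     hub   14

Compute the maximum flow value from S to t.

Augment S→node→t: bottleneck 9. Total 9.
Augment S→hub→t: bottleneck 10. Total 19.
No augmenting path remains in the residual graph.

19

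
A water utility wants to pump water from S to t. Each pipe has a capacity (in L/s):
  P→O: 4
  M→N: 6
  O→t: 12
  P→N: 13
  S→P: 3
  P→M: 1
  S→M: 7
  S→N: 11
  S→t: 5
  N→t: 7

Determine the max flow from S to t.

15

Augment S→t: bottleneck 5. Total 5.
Augment S→N→t: bottleneck 7. Total 12.
Augment S→P→O→t: bottleneck 3. Total 15.
No augmenting path remains in the residual graph.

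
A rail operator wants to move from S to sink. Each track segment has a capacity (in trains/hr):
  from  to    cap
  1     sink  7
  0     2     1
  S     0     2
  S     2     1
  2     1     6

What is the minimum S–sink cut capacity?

Max flow = 2 (via 2 augmenting paths).
In the residual at optimum, the set reachable from S is {0, S}.
Cut edges: S→2 (cap 1), 0→2 (cap 1). Sum = 2.

2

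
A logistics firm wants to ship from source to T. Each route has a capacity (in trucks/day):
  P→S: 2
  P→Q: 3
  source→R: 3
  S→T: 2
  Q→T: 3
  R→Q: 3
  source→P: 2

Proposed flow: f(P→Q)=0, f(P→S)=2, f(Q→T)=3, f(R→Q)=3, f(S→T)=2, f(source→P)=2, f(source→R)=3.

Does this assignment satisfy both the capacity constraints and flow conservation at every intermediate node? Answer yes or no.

Every edge has 0 ≤ f(e) ≤ cap(e).
At each intermediate node, inflow equals outflow.

Yes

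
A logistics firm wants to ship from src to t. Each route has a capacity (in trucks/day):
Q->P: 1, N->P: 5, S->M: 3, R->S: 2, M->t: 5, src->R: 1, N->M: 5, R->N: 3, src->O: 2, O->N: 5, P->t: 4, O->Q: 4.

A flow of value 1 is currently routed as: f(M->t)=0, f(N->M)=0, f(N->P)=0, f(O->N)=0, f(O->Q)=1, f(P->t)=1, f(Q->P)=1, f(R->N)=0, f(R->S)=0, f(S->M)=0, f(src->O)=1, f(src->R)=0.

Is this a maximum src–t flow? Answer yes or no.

No

Residual path src->O->N->P->t has bottleneck 1 > 0.
Pushing 1 along it raises the flow to 2, so the given flow is not maximum.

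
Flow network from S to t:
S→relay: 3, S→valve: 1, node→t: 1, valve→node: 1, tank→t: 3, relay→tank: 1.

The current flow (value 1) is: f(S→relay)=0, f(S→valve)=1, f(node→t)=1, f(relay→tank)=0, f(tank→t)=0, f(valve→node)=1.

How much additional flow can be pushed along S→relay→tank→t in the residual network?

Residual capacities along the path: S→relay: 3, relay→tank: 1, tank→t: 3.
Minimum is 1.

1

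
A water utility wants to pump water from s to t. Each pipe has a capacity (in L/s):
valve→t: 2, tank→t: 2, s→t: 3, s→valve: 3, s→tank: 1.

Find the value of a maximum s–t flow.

6

Augment s→t: bottleneck 3. Total 3.
Augment s→tank→t: bottleneck 1. Total 4.
Augment s→valve→t: bottleneck 2. Total 6.
No augmenting path remains in the residual graph.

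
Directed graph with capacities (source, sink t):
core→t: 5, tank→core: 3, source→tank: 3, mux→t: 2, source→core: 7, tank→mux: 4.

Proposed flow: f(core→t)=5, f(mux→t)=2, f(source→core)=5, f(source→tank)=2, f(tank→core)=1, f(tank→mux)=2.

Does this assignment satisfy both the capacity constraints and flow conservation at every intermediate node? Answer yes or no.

Conservation fails at tank: inflow 2 ≠ outflow 3.

No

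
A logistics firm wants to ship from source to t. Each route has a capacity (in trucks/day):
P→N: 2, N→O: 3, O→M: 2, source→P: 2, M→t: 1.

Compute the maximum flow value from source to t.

1

Augment source→P→N→O→M→t: bottleneck 1. Total 1.
No augmenting path remains in the residual graph.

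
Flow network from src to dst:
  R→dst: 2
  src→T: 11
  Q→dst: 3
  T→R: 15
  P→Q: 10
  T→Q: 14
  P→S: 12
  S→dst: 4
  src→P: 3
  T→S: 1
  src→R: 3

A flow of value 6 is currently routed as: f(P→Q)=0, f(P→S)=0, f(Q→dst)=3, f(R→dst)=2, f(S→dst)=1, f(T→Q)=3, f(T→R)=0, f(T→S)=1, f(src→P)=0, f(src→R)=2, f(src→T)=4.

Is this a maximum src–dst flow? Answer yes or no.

Residual path src→P→S→dst has bottleneck 3 > 0.
Pushing 3 along it raises the flow to 9, so the given flow is not maximum.

No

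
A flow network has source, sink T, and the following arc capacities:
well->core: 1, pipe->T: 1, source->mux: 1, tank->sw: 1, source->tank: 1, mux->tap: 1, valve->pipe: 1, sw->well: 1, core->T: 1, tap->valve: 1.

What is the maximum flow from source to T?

Augment source->mux->tap->valve->pipe->T: bottleneck 1. Total 1.
Augment source->tank->sw->well->core->T: bottleneck 1. Total 2.
No augmenting path remains in the residual graph.

2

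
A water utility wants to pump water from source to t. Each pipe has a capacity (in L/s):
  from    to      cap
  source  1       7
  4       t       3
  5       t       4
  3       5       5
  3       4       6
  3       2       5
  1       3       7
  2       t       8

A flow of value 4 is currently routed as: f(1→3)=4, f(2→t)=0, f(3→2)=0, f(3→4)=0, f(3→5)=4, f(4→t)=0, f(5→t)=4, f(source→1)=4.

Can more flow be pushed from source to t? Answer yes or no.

Yes

Residual path source→1→3→2→t has bottleneck 3 > 0.
Pushing 3 along it raises the flow to 7, so the given flow is not maximum.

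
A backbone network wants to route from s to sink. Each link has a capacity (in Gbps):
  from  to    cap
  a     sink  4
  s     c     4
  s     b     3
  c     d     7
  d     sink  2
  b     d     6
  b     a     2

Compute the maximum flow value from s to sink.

4

Augment s->c->d->sink: bottleneck 2. Total 2.
Augment s->b->a->sink: bottleneck 2. Total 4.
No augmenting path remains in the residual graph.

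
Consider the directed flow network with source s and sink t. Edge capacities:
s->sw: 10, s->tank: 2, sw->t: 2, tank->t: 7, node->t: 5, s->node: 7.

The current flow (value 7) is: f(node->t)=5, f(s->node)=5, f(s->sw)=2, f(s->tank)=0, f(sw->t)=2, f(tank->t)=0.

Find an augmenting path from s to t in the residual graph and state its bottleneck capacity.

s->tank->t, bottleneck 2

Residual along s->tank->t: s->tank: 2, tank->t: 7.
Bottleneck = min = 2.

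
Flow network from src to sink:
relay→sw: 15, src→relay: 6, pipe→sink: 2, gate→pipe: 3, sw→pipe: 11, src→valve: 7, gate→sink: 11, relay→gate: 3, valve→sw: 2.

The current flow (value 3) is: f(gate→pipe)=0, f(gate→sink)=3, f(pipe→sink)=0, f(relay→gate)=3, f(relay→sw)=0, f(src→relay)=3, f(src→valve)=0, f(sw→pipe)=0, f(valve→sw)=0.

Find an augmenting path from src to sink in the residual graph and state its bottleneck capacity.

src→relay→sw→pipe→sink, bottleneck 2

Residual along src→relay→sw→pipe→sink: src→relay: 3, relay→sw: 15, sw→pipe: 11, pipe→sink: 2.
Bottleneck = min = 2.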